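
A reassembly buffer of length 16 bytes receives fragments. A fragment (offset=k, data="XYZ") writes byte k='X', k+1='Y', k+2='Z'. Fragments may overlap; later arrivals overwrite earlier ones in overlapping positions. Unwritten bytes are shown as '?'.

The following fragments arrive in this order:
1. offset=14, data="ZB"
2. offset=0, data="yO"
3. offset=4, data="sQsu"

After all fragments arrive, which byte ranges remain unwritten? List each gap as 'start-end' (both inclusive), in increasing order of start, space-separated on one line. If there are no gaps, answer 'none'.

Answer: 2-3 8-13

Derivation:
Fragment 1: offset=14 len=2
Fragment 2: offset=0 len=2
Fragment 3: offset=4 len=4
Gaps: 2-3 8-13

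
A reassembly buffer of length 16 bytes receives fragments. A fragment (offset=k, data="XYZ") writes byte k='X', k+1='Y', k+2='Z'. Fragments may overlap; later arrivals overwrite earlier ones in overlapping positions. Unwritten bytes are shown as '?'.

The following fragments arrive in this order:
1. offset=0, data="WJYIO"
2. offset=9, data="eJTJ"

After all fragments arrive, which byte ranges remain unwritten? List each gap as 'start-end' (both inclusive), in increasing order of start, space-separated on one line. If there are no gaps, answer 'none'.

Fragment 1: offset=0 len=5
Fragment 2: offset=9 len=4
Gaps: 5-8 13-15

Answer: 5-8 13-15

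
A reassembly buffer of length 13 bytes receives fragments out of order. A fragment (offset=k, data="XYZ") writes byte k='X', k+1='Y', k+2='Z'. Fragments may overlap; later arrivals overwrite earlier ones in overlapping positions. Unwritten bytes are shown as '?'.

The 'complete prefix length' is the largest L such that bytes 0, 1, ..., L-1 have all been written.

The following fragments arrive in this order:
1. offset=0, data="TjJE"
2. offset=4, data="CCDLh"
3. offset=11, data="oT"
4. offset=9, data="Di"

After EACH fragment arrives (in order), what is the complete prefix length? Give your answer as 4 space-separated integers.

Fragment 1: offset=0 data="TjJE" -> buffer=TjJE????????? -> prefix_len=4
Fragment 2: offset=4 data="CCDLh" -> buffer=TjJECCDLh???? -> prefix_len=9
Fragment 3: offset=11 data="oT" -> buffer=TjJECCDLh??oT -> prefix_len=9
Fragment 4: offset=9 data="Di" -> buffer=TjJECCDLhDioT -> prefix_len=13

Answer: 4 9 9 13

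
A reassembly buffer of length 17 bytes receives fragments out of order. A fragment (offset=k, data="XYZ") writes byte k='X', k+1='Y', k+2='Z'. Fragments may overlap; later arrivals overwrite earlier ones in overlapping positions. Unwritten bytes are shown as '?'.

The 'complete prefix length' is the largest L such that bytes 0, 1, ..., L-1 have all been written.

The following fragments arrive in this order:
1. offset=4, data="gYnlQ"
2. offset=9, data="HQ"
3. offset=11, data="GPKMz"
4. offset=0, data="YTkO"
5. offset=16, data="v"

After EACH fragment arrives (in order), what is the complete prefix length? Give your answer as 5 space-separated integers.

Answer: 0 0 0 16 17

Derivation:
Fragment 1: offset=4 data="gYnlQ" -> buffer=????gYnlQ???????? -> prefix_len=0
Fragment 2: offset=9 data="HQ" -> buffer=????gYnlQHQ?????? -> prefix_len=0
Fragment 3: offset=11 data="GPKMz" -> buffer=????gYnlQHQGPKMz? -> prefix_len=0
Fragment 4: offset=0 data="YTkO" -> buffer=YTkOgYnlQHQGPKMz? -> prefix_len=16
Fragment 5: offset=16 data="v" -> buffer=YTkOgYnlQHQGPKMzv -> prefix_len=17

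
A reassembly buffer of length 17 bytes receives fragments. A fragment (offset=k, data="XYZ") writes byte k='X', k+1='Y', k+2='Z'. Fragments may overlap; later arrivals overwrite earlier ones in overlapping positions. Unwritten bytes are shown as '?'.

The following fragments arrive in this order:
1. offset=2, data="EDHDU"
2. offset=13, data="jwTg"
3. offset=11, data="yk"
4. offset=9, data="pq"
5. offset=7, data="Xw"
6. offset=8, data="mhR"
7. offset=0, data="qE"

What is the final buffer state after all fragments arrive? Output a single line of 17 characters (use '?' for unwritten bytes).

Answer: qEEDHDUXmhRykjwTg

Derivation:
Fragment 1: offset=2 data="EDHDU" -> buffer=??EDHDU??????????
Fragment 2: offset=13 data="jwTg" -> buffer=??EDHDU??????jwTg
Fragment 3: offset=11 data="yk" -> buffer=??EDHDU????ykjwTg
Fragment 4: offset=9 data="pq" -> buffer=??EDHDU??pqykjwTg
Fragment 5: offset=7 data="Xw" -> buffer=??EDHDUXwpqykjwTg
Fragment 6: offset=8 data="mhR" -> buffer=??EDHDUXmhRykjwTg
Fragment 7: offset=0 data="qE" -> buffer=qEEDHDUXmhRykjwTg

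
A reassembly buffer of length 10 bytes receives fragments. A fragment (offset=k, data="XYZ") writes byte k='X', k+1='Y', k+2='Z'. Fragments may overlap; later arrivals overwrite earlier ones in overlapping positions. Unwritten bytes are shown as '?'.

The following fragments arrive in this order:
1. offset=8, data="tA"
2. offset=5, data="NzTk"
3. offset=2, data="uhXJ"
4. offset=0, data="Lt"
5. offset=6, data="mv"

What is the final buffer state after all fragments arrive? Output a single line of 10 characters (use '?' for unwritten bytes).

Fragment 1: offset=8 data="tA" -> buffer=????????tA
Fragment 2: offset=5 data="NzTk" -> buffer=?????NzTkA
Fragment 3: offset=2 data="uhXJ" -> buffer=??uhXJzTkA
Fragment 4: offset=0 data="Lt" -> buffer=LtuhXJzTkA
Fragment 5: offset=6 data="mv" -> buffer=LtuhXJmvkA

Answer: LtuhXJmvkA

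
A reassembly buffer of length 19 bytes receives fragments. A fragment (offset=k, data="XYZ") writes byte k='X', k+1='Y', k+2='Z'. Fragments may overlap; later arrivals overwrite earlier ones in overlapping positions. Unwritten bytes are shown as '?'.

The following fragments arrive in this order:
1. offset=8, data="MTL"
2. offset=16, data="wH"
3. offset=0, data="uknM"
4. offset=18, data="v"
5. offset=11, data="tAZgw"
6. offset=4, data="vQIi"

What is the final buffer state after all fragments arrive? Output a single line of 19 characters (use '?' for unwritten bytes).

Answer: uknMvQIiMTLtAZgwwHv

Derivation:
Fragment 1: offset=8 data="MTL" -> buffer=????????MTL????????
Fragment 2: offset=16 data="wH" -> buffer=????????MTL?????wH?
Fragment 3: offset=0 data="uknM" -> buffer=uknM????MTL?????wH?
Fragment 4: offset=18 data="v" -> buffer=uknM????MTL?????wHv
Fragment 5: offset=11 data="tAZgw" -> buffer=uknM????MTLtAZgwwHv
Fragment 6: offset=4 data="vQIi" -> buffer=uknMvQIiMTLtAZgwwHv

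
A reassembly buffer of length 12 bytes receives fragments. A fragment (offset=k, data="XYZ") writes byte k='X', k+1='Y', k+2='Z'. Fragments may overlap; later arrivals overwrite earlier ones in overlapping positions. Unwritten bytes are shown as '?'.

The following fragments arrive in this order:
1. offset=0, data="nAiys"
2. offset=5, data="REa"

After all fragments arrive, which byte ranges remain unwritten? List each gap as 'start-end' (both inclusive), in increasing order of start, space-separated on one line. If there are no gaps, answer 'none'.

Fragment 1: offset=0 len=5
Fragment 2: offset=5 len=3
Gaps: 8-11

Answer: 8-11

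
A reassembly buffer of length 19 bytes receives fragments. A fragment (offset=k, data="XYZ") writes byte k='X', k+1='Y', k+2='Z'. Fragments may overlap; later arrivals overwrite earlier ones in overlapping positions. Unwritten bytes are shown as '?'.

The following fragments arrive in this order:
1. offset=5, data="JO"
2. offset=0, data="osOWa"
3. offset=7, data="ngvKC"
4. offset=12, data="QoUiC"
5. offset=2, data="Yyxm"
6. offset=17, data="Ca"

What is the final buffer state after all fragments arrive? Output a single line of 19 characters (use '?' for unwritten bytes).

Answer: osYyxmOngvKCQoUiCCa

Derivation:
Fragment 1: offset=5 data="JO" -> buffer=?????JO????????????
Fragment 2: offset=0 data="osOWa" -> buffer=osOWaJO????????????
Fragment 3: offset=7 data="ngvKC" -> buffer=osOWaJOngvKC???????
Fragment 4: offset=12 data="QoUiC" -> buffer=osOWaJOngvKCQoUiC??
Fragment 5: offset=2 data="Yyxm" -> buffer=osYyxmOngvKCQoUiC??
Fragment 6: offset=17 data="Ca" -> buffer=osYyxmOngvKCQoUiCCa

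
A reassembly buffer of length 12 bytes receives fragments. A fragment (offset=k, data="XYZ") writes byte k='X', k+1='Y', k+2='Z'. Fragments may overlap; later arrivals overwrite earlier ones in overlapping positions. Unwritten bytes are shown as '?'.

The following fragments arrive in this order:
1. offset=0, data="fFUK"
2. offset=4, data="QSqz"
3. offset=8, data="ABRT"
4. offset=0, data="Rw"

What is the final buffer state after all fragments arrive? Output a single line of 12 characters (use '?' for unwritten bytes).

Fragment 1: offset=0 data="fFUK" -> buffer=fFUK????????
Fragment 2: offset=4 data="QSqz" -> buffer=fFUKQSqz????
Fragment 3: offset=8 data="ABRT" -> buffer=fFUKQSqzABRT
Fragment 4: offset=0 data="Rw" -> buffer=RwUKQSqzABRT

Answer: RwUKQSqzABRT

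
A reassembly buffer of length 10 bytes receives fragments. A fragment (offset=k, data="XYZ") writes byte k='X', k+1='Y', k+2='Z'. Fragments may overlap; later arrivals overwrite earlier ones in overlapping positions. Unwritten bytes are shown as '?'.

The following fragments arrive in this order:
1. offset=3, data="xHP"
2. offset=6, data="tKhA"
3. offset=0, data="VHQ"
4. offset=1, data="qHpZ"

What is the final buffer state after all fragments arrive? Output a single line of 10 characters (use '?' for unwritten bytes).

Answer: VqHpZPtKhA

Derivation:
Fragment 1: offset=3 data="xHP" -> buffer=???xHP????
Fragment 2: offset=6 data="tKhA" -> buffer=???xHPtKhA
Fragment 3: offset=0 data="VHQ" -> buffer=VHQxHPtKhA
Fragment 4: offset=1 data="qHpZ" -> buffer=VqHpZPtKhA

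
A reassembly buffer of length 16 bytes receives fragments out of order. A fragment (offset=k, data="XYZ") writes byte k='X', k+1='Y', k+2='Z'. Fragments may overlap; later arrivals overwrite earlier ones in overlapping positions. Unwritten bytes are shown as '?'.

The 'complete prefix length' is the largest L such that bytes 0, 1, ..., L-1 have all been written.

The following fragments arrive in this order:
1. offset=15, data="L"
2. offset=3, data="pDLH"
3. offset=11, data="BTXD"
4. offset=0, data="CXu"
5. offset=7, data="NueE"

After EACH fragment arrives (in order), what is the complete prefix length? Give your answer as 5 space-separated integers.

Answer: 0 0 0 7 16

Derivation:
Fragment 1: offset=15 data="L" -> buffer=???????????????L -> prefix_len=0
Fragment 2: offset=3 data="pDLH" -> buffer=???pDLH????????L -> prefix_len=0
Fragment 3: offset=11 data="BTXD" -> buffer=???pDLH????BTXDL -> prefix_len=0
Fragment 4: offset=0 data="CXu" -> buffer=CXupDLH????BTXDL -> prefix_len=7
Fragment 5: offset=7 data="NueE" -> buffer=CXupDLHNueEBTXDL -> prefix_len=16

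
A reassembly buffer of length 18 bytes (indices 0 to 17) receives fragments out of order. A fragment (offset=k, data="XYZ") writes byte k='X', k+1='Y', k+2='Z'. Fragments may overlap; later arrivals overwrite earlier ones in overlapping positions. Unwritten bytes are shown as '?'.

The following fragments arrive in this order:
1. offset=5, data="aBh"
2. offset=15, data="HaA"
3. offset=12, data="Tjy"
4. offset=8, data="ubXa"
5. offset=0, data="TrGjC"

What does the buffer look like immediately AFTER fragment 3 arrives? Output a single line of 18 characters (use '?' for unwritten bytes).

Fragment 1: offset=5 data="aBh" -> buffer=?????aBh??????????
Fragment 2: offset=15 data="HaA" -> buffer=?????aBh???????HaA
Fragment 3: offset=12 data="Tjy" -> buffer=?????aBh????TjyHaA

Answer: ?????aBh????TjyHaA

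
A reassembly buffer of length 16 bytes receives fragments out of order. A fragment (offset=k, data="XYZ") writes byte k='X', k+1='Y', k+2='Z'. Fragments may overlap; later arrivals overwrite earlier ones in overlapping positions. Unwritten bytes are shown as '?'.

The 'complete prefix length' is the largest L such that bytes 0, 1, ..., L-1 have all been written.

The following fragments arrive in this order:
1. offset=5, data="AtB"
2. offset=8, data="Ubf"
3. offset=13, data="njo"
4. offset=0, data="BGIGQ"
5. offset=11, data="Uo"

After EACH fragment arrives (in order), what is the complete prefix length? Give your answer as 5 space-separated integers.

Answer: 0 0 0 11 16

Derivation:
Fragment 1: offset=5 data="AtB" -> buffer=?????AtB???????? -> prefix_len=0
Fragment 2: offset=8 data="Ubf" -> buffer=?????AtBUbf????? -> prefix_len=0
Fragment 3: offset=13 data="njo" -> buffer=?????AtBUbf??njo -> prefix_len=0
Fragment 4: offset=0 data="BGIGQ" -> buffer=BGIGQAtBUbf??njo -> prefix_len=11
Fragment 5: offset=11 data="Uo" -> buffer=BGIGQAtBUbfUonjo -> prefix_len=16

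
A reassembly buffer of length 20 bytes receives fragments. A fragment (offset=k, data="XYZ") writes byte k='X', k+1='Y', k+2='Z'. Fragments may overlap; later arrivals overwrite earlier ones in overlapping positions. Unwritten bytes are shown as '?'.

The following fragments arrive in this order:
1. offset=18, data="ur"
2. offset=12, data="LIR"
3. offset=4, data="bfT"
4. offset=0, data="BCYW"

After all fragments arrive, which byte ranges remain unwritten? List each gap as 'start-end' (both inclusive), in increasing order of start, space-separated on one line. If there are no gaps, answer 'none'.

Answer: 7-11 15-17

Derivation:
Fragment 1: offset=18 len=2
Fragment 2: offset=12 len=3
Fragment 3: offset=4 len=3
Fragment 4: offset=0 len=4
Gaps: 7-11 15-17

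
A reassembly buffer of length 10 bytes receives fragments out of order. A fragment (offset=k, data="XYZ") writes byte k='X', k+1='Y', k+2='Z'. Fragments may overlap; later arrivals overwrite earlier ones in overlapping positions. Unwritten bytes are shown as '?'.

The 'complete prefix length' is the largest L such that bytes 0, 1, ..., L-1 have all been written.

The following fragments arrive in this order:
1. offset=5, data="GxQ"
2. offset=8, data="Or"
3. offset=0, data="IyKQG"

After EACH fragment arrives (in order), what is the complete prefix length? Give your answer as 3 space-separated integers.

Fragment 1: offset=5 data="GxQ" -> buffer=?????GxQ?? -> prefix_len=0
Fragment 2: offset=8 data="Or" -> buffer=?????GxQOr -> prefix_len=0
Fragment 3: offset=0 data="IyKQG" -> buffer=IyKQGGxQOr -> prefix_len=10

Answer: 0 0 10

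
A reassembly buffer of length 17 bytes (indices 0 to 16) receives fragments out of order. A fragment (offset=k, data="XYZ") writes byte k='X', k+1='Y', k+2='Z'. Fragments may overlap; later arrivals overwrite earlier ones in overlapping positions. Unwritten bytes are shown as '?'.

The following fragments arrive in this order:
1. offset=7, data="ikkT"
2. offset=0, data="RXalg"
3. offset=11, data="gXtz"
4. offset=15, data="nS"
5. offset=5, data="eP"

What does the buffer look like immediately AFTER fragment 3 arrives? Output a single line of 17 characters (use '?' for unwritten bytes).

Answer: RXalg??ikkTgXtz??

Derivation:
Fragment 1: offset=7 data="ikkT" -> buffer=???????ikkT??????
Fragment 2: offset=0 data="RXalg" -> buffer=RXalg??ikkT??????
Fragment 3: offset=11 data="gXtz" -> buffer=RXalg??ikkTgXtz??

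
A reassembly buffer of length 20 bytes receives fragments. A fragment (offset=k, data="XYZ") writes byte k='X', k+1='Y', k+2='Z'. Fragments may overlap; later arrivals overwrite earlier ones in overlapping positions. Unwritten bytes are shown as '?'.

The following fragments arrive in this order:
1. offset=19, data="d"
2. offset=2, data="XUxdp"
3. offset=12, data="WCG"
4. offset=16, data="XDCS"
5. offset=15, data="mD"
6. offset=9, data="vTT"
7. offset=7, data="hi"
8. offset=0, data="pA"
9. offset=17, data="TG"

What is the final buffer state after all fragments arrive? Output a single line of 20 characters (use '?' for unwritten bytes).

Fragment 1: offset=19 data="d" -> buffer=???????????????????d
Fragment 2: offset=2 data="XUxdp" -> buffer=??XUxdp????????????d
Fragment 3: offset=12 data="WCG" -> buffer=??XUxdp?????WCG????d
Fragment 4: offset=16 data="XDCS" -> buffer=??XUxdp?????WCG?XDCS
Fragment 5: offset=15 data="mD" -> buffer=??XUxdp?????WCGmDDCS
Fragment 6: offset=9 data="vTT" -> buffer=??XUxdp??vTTWCGmDDCS
Fragment 7: offset=7 data="hi" -> buffer=??XUxdphivTTWCGmDDCS
Fragment 8: offset=0 data="pA" -> buffer=pAXUxdphivTTWCGmDDCS
Fragment 9: offset=17 data="TG" -> buffer=pAXUxdphivTTWCGmDTGS

Answer: pAXUxdphivTTWCGmDTGS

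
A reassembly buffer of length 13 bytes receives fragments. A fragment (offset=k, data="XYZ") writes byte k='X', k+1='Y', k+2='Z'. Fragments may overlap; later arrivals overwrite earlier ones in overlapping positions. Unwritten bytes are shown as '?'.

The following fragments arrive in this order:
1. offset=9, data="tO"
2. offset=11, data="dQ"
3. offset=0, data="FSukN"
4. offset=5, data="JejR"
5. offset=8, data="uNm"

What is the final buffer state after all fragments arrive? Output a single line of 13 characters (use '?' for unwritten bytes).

Fragment 1: offset=9 data="tO" -> buffer=?????????tO??
Fragment 2: offset=11 data="dQ" -> buffer=?????????tOdQ
Fragment 3: offset=0 data="FSukN" -> buffer=FSukN????tOdQ
Fragment 4: offset=5 data="JejR" -> buffer=FSukNJejRtOdQ
Fragment 5: offset=8 data="uNm" -> buffer=FSukNJejuNmdQ

Answer: FSukNJejuNmdQ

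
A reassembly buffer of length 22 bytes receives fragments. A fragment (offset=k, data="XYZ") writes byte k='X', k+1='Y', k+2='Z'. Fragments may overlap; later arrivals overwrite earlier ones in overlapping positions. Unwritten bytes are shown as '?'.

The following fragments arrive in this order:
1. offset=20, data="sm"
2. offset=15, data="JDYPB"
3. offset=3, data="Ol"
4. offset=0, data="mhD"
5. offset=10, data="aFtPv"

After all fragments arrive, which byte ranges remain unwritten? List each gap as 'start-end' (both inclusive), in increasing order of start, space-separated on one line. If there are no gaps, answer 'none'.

Fragment 1: offset=20 len=2
Fragment 2: offset=15 len=5
Fragment 3: offset=3 len=2
Fragment 4: offset=0 len=3
Fragment 5: offset=10 len=5
Gaps: 5-9

Answer: 5-9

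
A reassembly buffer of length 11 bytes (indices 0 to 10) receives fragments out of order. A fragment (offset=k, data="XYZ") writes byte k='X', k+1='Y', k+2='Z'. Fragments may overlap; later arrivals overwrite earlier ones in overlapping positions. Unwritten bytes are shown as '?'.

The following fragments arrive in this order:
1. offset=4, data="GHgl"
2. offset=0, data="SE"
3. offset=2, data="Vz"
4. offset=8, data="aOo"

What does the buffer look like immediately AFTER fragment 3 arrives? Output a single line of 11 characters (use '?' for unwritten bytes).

Answer: SEVzGHgl???

Derivation:
Fragment 1: offset=4 data="GHgl" -> buffer=????GHgl???
Fragment 2: offset=0 data="SE" -> buffer=SE??GHgl???
Fragment 3: offset=2 data="Vz" -> buffer=SEVzGHgl???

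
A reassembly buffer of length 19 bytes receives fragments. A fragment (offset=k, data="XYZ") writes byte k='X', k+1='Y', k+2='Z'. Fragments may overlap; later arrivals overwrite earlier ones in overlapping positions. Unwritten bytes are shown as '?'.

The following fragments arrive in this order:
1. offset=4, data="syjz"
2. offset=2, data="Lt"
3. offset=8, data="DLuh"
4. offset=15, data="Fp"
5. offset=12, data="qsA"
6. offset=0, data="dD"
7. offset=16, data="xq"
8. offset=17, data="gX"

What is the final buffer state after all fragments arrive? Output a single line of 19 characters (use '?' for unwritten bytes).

Fragment 1: offset=4 data="syjz" -> buffer=????syjz???????????
Fragment 2: offset=2 data="Lt" -> buffer=??Ltsyjz???????????
Fragment 3: offset=8 data="DLuh" -> buffer=??LtsyjzDLuh???????
Fragment 4: offset=15 data="Fp" -> buffer=??LtsyjzDLuh???Fp??
Fragment 5: offset=12 data="qsA" -> buffer=??LtsyjzDLuhqsAFp??
Fragment 6: offset=0 data="dD" -> buffer=dDLtsyjzDLuhqsAFp??
Fragment 7: offset=16 data="xq" -> buffer=dDLtsyjzDLuhqsAFxq?
Fragment 8: offset=17 data="gX" -> buffer=dDLtsyjzDLuhqsAFxgX

Answer: dDLtsyjzDLuhqsAFxgX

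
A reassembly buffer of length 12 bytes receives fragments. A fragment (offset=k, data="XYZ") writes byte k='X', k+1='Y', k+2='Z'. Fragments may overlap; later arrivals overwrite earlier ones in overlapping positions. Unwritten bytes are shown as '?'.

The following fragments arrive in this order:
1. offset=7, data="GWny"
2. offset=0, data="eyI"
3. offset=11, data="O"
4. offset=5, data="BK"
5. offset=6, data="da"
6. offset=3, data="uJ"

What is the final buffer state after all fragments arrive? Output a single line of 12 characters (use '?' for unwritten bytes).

Fragment 1: offset=7 data="GWny" -> buffer=???????GWny?
Fragment 2: offset=0 data="eyI" -> buffer=eyI????GWny?
Fragment 3: offset=11 data="O" -> buffer=eyI????GWnyO
Fragment 4: offset=5 data="BK" -> buffer=eyI??BKGWnyO
Fragment 5: offset=6 data="da" -> buffer=eyI??BdaWnyO
Fragment 6: offset=3 data="uJ" -> buffer=eyIuJBdaWnyO

Answer: eyIuJBdaWnyO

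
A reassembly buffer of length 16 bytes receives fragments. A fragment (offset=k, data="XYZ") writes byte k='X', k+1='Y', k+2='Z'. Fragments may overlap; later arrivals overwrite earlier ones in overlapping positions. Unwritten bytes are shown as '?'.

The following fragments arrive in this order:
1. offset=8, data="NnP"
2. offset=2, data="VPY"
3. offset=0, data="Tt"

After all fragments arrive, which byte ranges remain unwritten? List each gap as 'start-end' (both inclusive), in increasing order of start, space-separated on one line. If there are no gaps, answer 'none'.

Answer: 5-7 11-15

Derivation:
Fragment 1: offset=8 len=3
Fragment 2: offset=2 len=3
Fragment 3: offset=0 len=2
Gaps: 5-7 11-15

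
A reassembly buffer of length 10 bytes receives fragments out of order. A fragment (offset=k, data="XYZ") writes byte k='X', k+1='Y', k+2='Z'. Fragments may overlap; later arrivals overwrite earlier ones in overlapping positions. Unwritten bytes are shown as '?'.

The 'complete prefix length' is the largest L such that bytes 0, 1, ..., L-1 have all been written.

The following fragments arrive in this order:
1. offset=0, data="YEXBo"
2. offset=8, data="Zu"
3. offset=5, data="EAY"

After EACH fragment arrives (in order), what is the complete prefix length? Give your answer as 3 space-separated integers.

Answer: 5 5 10

Derivation:
Fragment 1: offset=0 data="YEXBo" -> buffer=YEXBo????? -> prefix_len=5
Fragment 2: offset=8 data="Zu" -> buffer=YEXBo???Zu -> prefix_len=5
Fragment 3: offset=5 data="EAY" -> buffer=YEXBoEAYZu -> prefix_len=10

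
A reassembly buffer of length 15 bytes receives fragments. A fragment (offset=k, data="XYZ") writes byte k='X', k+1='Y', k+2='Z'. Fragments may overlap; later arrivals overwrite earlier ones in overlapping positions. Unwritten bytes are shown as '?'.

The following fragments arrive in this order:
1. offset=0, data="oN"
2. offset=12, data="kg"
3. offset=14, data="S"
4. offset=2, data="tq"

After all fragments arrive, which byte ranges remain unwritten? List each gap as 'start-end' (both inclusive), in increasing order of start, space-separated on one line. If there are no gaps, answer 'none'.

Fragment 1: offset=0 len=2
Fragment 2: offset=12 len=2
Fragment 3: offset=14 len=1
Fragment 4: offset=2 len=2
Gaps: 4-11

Answer: 4-11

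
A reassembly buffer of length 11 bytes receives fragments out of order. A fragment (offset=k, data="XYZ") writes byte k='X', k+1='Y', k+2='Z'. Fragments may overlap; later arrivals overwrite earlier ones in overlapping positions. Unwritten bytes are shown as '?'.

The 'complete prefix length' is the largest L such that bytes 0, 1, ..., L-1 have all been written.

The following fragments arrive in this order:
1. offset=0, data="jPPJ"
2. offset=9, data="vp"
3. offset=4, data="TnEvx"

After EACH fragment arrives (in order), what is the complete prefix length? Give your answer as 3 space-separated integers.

Fragment 1: offset=0 data="jPPJ" -> buffer=jPPJ??????? -> prefix_len=4
Fragment 2: offset=9 data="vp" -> buffer=jPPJ?????vp -> prefix_len=4
Fragment 3: offset=4 data="TnEvx" -> buffer=jPPJTnEvxvp -> prefix_len=11

Answer: 4 4 11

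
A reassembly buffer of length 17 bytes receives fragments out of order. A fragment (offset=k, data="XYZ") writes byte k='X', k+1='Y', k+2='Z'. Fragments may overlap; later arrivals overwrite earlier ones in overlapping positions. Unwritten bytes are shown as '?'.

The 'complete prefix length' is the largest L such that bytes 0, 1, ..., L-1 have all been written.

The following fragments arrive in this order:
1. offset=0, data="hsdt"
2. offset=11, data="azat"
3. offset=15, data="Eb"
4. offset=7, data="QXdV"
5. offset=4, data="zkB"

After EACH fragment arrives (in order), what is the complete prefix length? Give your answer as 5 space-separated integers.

Answer: 4 4 4 4 17

Derivation:
Fragment 1: offset=0 data="hsdt" -> buffer=hsdt????????????? -> prefix_len=4
Fragment 2: offset=11 data="azat" -> buffer=hsdt???????azat?? -> prefix_len=4
Fragment 3: offset=15 data="Eb" -> buffer=hsdt???????azatEb -> prefix_len=4
Fragment 4: offset=7 data="QXdV" -> buffer=hsdt???QXdVazatEb -> prefix_len=4
Fragment 5: offset=4 data="zkB" -> buffer=hsdtzkBQXdVazatEb -> prefix_len=17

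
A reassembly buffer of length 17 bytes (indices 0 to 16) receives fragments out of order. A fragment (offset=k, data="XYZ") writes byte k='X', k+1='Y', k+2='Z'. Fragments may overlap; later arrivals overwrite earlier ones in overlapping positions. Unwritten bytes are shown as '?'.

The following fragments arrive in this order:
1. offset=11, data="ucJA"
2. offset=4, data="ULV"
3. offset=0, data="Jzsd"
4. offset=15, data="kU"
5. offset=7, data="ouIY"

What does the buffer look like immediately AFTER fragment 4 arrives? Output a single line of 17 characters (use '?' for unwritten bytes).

Answer: JzsdULV????ucJAkU

Derivation:
Fragment 1: offset=11 data="ucJA" -> buffer=???????????ucJA??
Fragment 2: offset=4 data="ULV" -> buffer=????ULV????ucJA??
Fragment 3: offset=0 data="Jzsd" -> buffer=JzsdULV????ucJA??
Fragment 4: offset=15 data="kU" -> buffer=JzsdULV????ucJAkU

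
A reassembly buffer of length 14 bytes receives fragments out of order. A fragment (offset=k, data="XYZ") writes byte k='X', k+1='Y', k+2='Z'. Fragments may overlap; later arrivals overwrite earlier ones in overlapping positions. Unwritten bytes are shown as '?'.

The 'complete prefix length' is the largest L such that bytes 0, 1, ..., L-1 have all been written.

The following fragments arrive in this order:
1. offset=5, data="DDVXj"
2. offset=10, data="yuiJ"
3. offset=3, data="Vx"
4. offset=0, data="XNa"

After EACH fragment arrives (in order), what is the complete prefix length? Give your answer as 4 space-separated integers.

Answer: 0 0 0 14

Derivation:
Fragment 1: offset=5 data="DDVXj" -> buffer=?????DDVXj???? -> prefix_len=0
Fragment 2: offset=10 data="yuiJ" -> buffer=?????DDVXjyuiJ -> prefix_len=0
Fragment 3: offset=3 data="Vx" -> buffer=???VxDDVXjyuiJ -> prefix_len=0
Fragment 4: offset=0 data="XNa" -> buffer=XNaVxDDVXjyuiJ -> prefix_len=14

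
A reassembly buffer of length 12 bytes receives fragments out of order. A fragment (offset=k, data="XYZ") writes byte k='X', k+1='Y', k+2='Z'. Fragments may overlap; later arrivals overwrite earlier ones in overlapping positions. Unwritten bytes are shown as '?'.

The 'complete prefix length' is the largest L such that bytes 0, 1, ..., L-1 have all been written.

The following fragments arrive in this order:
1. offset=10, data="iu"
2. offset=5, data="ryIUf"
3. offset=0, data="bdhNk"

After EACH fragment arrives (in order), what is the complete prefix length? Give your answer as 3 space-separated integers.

Answer: 0 0 12

Derivation:
Fragment 1: offset=10 data="iu" -> buffer=??????????iu -> prefix_len=0
Fragment 2: offset=5 data="ryIUf" -> buffer=?????ryIUfiu -> prefix_len=0
Fragment 3: offset=0 data="bdhNk" -> buffer=bdhNkryIUfiu -> prefix_len=12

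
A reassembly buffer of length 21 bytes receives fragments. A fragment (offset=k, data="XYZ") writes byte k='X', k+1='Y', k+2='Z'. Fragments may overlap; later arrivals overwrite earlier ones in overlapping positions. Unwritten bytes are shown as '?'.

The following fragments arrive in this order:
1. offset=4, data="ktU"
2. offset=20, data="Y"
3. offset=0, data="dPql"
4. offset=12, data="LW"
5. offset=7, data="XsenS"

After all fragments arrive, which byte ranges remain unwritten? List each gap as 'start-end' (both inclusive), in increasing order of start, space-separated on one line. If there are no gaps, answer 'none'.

Fragment 1: offset=4 len=3
Fragment 2: offset=20 len=1
Fragment 3: offset=0 len=4
Fragment 4: offset=12 len=2
Fragment 5: offset=7 len=5
Gaps: 14-19

Answer: 14-19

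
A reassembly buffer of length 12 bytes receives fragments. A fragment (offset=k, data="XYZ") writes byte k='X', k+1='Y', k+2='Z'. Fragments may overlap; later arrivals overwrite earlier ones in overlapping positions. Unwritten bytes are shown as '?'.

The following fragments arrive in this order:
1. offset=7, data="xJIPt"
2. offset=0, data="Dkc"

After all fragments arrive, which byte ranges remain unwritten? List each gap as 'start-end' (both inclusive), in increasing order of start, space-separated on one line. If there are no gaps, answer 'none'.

Answer: 3-6

Derivation:
Fragment 1: offset=7 len=5
Fragment 2: offset=0 len=3
Gaps: 3-6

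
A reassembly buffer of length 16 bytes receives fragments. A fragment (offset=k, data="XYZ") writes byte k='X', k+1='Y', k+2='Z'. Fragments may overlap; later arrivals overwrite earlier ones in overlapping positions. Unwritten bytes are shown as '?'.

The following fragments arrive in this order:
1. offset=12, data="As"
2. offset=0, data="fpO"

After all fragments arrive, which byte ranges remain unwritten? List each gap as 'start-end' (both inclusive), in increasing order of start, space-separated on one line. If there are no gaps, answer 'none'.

Fragment 1: offset=12 len=2
Fragment 2: offset=0 len=3
Gaps: 3-11 14-15

Answer: 3-11 14-15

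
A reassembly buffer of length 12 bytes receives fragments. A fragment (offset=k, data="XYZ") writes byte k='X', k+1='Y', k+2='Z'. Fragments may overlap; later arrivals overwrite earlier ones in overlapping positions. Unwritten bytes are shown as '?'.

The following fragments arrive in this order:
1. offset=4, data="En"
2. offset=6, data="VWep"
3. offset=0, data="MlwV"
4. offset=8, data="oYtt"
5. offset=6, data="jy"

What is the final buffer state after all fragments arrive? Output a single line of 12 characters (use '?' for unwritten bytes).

Fragment 1: offset=4 data="En" -> buffer=????En??????
Fragment 2: offset=6 data="VWep" -> buffer=????EnVWep??
Fragment 3: offset=0 data="MlwV" -> buffer=MlwVEnVWep??
Fragment 4: offset=8 data="oYtt" -> buffer=MlwVEnVWoYtt
Fragment 5: offset=6 data="jy" -> buffer=MlwVEnjyoYtt

Answer: MlwVEnjyoYtt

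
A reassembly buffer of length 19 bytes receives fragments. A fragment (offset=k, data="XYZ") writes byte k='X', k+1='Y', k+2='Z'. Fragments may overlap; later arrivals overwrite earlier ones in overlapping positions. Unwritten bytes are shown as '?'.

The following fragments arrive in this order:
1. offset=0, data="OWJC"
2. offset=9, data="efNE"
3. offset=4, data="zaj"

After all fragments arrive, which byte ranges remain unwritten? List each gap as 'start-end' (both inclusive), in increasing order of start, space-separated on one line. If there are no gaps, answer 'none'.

Fragment 1: offset=0 len=4
Fragment 2: offset=9 len=4
Fragment 3: offset=4 len=3
Gaps: 7-8 13-18

Answer: 7-8 13-18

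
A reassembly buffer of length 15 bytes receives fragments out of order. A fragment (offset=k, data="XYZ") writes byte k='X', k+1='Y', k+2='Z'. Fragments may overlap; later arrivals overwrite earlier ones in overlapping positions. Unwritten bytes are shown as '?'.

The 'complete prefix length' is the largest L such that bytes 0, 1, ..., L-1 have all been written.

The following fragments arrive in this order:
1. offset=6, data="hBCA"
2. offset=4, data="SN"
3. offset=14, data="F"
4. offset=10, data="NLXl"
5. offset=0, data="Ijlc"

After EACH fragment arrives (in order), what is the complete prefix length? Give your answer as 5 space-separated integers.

Answer: 0 0 0 0 15

Derivation:
Fragment 1: offset=6 data="hBCA" -> buffer=??????hBCA????? -> prefix_len=0
Fragment 2: offset=4 data="SN" -> buffer=????SNhBCA????? -> prefix_len=0
Fragment 3: offset=14 data="F" -> buffer=????SNhBCA????F -> prefix_len=0
Fragment 4: offset=10 data="NLXl" -> buffer=????SNhBCANLXlF -> prefix_len=0
Fragment 5: offset=0 data="Ijlc" -> buffer=IjlcSNhBCANLXlF -> prefix_len=15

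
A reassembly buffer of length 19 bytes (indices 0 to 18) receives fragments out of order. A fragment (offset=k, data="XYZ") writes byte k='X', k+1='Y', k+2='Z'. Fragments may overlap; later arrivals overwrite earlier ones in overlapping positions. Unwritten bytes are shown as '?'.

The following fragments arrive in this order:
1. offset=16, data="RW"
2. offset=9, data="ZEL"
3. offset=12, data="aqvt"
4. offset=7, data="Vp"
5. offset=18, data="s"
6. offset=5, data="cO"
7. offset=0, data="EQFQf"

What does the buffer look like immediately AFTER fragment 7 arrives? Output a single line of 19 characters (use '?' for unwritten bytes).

Answer: EQFQfcOVpZELaqvtRWs

Derivation:
Fragment 1: offset=16 data="RW" -> buffer=????????????????RW?
Fragment 2: offset=9 data="ZEL" -> buffer=?????????ZEL????RW?
Fragment 3: offset=12 data="aqvt" -> buffer=?????????ZELaqvtRW?
Fragment 4: offset=7 data="Vp" -> buffer=???????VpZELaqvtRW?
Fragment 5: offset=18 data="s" -> buffer=???????VpZELaqvtRWs
Fragment 6: offset=5 data="cO" -> buffer=?????cOVpZELaqvtRWs
Fragment 7: offset=0 data="EQFQf" -> buffer=EQFQfcOVpZELaqvtRWs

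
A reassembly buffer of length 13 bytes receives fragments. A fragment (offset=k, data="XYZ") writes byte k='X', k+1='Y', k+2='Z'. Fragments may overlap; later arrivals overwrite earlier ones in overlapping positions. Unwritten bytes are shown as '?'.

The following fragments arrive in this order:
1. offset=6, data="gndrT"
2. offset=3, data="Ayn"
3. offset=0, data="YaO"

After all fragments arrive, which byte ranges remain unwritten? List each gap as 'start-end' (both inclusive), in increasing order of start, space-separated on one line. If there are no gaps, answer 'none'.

Answer: 11-12

Derivation:
Fragment 1: offset=6 len=5
Fragment 2: offset=3 len=3
Fragment 3: offset=0 len=3
Gaps: 11-12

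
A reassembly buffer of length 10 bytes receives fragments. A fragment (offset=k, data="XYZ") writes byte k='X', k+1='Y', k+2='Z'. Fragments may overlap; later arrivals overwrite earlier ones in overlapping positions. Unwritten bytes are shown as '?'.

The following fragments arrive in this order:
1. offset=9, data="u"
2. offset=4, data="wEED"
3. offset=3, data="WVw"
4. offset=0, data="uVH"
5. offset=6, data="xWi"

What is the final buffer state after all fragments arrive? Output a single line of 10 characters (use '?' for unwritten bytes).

Answer: uVHWVwxWiu

Derivation:
Fragment 1: offset=9 data="u" -> buffer=?????????u
Fragment 2: offset=4 data="wEED" -> buffer=????wEED?u
Fragment 3: offset=3 data="WVw" -> buffer=???WVwED?u
Fragment 4: offset=0 data="uVH" -> buffer=uVHWVwED?u
Fragment 5: offset=6 data="xWi" -> buffer=uVHWVwxWiu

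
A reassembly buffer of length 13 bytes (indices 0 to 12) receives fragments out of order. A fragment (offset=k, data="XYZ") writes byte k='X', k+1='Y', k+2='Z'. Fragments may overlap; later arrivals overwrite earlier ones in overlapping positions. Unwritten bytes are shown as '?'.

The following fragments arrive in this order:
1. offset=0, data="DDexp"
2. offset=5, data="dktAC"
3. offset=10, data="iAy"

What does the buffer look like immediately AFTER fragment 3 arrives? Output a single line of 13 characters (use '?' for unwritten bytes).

Fragment 1: offset=0 data="DDexp" -> buffer=DDexp????????
Fragment 2: offset=5 data="dktAC" -> buffer=DDexpdktAC???
Fragment 3: offset=10 data="iAy" -> buffer=DDexpdktACiAy

Answer: DDexpdktACiAy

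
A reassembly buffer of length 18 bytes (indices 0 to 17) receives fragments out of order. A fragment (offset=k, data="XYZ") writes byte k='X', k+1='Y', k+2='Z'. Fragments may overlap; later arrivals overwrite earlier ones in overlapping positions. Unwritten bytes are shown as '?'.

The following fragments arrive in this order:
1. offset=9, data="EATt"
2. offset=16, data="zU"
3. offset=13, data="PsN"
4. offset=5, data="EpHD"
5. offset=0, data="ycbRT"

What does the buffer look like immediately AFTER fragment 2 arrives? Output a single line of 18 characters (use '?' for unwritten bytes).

Answer: ?????????EATt???zU

Derivation:
Fragment 1: offset=9 data="EATt" -> buffer=?????????EATt?????
Fragment 2: offset=16 data="zU" -> buffer=?????????EATt???zU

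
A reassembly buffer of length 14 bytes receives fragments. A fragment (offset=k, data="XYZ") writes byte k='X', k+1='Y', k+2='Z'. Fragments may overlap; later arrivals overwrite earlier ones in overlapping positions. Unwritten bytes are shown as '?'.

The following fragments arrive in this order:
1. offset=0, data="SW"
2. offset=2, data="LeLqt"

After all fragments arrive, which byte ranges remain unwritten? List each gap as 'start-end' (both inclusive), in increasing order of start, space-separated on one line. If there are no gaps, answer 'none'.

Answer: 7-13

Derivation:
Fragment 1: offset=0 len=2
Fragment 2: offset=2 len=5
Gaps: 7-13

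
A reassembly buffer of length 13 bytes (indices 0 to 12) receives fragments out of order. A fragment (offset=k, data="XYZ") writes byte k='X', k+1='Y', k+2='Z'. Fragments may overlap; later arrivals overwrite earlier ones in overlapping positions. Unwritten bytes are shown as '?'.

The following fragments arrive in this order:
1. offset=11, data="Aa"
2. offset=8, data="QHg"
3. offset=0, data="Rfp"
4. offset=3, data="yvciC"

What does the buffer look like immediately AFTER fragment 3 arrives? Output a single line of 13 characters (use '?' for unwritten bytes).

Answer: Rfp?????QHgAa

Derivation:
Fragment 1: offset=11 data="Aa" -> buffer=???????????Aa
Fragment 2: offset=8 data="QHg" -> buffer=????????QHgAa
Fragment 3: offset=0 data="Rfp" -> buffer=Rfp?????QHgAa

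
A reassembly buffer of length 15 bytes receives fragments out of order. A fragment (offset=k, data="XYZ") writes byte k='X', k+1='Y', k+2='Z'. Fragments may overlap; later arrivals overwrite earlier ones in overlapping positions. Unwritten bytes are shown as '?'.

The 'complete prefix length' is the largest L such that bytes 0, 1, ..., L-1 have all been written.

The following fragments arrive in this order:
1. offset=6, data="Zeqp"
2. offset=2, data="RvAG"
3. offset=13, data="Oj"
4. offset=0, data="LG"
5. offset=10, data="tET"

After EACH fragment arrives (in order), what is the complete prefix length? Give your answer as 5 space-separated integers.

Fragment 1: offset=6 data="Zeqp" -> buffer=??????Zeqp????? -> prefix_len=0
Fragment 2: offset=2 data="RvAG" -> buffer=??RvAGZeqp????? -> prefix_len=0
Fragment 3: offset=13 data="Oj" -> buffer=??RvAGZeqp???Oj -> prefix_len=0
Fragment 4: offset=0 data="LG" -> buffer=LGRvAGZeqp???Oj -> prefix_len=10
Fragment 5: offset=10 data="tET" -> buffer=LGRvAGZeqptETOj -> prefix_len=15

Answer: 0 0 0 10 15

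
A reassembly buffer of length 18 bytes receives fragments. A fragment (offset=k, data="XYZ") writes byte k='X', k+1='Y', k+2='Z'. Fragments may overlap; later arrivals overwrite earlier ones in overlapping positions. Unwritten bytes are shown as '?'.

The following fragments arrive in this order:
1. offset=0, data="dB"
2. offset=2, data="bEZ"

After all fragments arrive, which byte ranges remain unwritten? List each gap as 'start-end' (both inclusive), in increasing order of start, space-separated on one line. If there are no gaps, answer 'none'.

Answer: 5-17

Derivation:
Fragment 1: offset=0 len=2
Fragment 2: offset=2 len=3
Gaps: 5-17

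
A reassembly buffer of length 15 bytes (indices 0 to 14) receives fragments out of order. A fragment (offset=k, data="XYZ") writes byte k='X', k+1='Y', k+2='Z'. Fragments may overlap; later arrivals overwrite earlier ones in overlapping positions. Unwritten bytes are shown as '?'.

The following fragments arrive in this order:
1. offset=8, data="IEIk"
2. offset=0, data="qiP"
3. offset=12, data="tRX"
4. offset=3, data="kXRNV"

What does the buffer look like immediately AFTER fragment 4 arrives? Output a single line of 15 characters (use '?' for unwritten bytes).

Answer: qiPkXRNVIEIktRX

Derivation:
Fragment 1: offset=8 data="IEIk" -> buffer=????????IEIk???
Fragment 2: offset=0 data="qiP" -> buffer=qiP?????IEIk???
Fragment 3: offset=12 data="tRX" -> buffer=qiP?????IEIktRX
Fragment 4: offset=3 data="kXRNV" -> buffer=qiPkXRNVIEIktRX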